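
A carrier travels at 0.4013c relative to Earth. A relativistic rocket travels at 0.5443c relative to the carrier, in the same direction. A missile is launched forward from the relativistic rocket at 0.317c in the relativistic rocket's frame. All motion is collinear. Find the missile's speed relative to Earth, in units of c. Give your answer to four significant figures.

0.8773c

First combine the missile and relativistic rocket (S''→S'): u₁ = (0.317 + 0.5443)/(1 + 0.317×0.5443) = 0.8613/1.1725431 = 0.73456.
Then combine with the carrier (S'→S): u = (0.73456 + 0.4013)/(1 + 0.73456×0.4013) = 1.13586/1.294778928 = 0.87726.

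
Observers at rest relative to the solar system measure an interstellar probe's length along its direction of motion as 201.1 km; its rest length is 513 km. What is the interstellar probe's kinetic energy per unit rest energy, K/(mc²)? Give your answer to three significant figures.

From L = L₀/γ: γ = 513/201.1 = 2.55097.
Since K = (γ−1)mc², K/(mc²) = 2.55097 − 1 = 1.55.

1.55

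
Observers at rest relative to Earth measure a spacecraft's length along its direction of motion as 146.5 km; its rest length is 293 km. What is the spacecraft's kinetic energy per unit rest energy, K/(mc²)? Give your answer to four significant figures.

1.000

γ = L₀/L = 293/146.5 = 2.
Since K = (γ−1)mc², K/(mc²) = 2 − 1 = 1.000.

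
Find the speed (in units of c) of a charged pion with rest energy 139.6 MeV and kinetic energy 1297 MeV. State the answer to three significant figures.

γ = 1 + K/(mc²) = 1 + 1297/139.6 = 10.291.
β = √(1 − 1/γ²) = √(1 − 0.00944245) = √0.99055755 = 0.995.

0.995c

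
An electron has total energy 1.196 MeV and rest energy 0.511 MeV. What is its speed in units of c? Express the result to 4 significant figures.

0.9041c

Total energy E = γmc² gives γ = 1.196/0.511 = 2.3405.
Hence β = √(1 − 1/γ²) = √(1 − 0.18255) = √0.81745 = 0.9041.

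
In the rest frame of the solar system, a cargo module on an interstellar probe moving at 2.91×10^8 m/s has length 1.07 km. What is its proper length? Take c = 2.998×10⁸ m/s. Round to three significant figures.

β = v/c = (2.91×10^8 m/s)/(2.998×10⁸ m/s) = 0.970647.
Lorentz factor: γ = (1 − 0.9421556)^(−1/2) = 4.1579.
Proper length: L₀ = γ·L = 4.1579 × 1.07 = 4.45 km.

4.45 km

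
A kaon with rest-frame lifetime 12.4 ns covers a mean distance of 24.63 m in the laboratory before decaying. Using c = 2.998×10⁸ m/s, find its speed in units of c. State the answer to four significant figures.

0.9888c

d = βγcτ ⇒ βγ = d/(cτ) = 24.63 m / (3.71752 m) = 6.6254.
β = (βγ)/√(1+(βγ)²) = 6.6254/√44.8959 = 0.9888.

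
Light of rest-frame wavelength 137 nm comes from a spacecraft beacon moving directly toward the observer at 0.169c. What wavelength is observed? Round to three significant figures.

Relativistic Doppler for wavelength: λ_obs = λ_src · √((1−β)/(1+β)).
With β = 0.169: factor = √(0.831/1.169) = 0.84313.
λ_obs = 137 × 0.84313 = 116 nm.

116 nm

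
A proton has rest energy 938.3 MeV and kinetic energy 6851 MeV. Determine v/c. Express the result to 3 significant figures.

0.993

K = (γ−1)mc², so γ = 1 + 6851/938.3 = 8.3015.
Then v/c = √(1 − γ⁻²) = √(1 − 0.0145106) = √0.9854894 = 0.993.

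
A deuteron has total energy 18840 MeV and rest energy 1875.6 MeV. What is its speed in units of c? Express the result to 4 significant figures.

0.9950c

Total energy E = γmc² gives γ = 18840/1875.6 = 10.045.
Hence β = √(1 − 1/γ²) = √(1 − 0.0099106) = √0.9900894 = 0.9950.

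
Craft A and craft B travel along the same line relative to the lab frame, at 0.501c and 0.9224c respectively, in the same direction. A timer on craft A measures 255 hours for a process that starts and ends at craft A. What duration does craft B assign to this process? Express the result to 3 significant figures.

410 hours

Transform craft A's velocity into craft B's frame: (0.501 − 0.9224)/(1 − 0.501·0.9224) = −0.4214/0.5378776, so the relative speed is 0.78345c.
At |u| = 0.78345c, γ = (1 − 0.613794)^(−1/2) = 1.6091.
Craft A's interval is proper; time dilation gives Δt_B = γΔτ = 1.6091 × 255 hours = 410 hours.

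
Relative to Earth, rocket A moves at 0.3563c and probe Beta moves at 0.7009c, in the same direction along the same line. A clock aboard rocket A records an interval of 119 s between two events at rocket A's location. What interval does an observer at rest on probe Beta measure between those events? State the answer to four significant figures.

134.0 s

Transform rocket A's velocity into probe Beta's frame: (0.3563 − 0.7009)/(1 − 0.3563·0.7009) = −0.3446/0.75026933, so the relative speed is 0.4593c.
γ for this relative speed: γ = 1/√(1 − 0.210956) = 1.1258.
The clock on rocket A records proper time, so probe Beta measures Δt = γΔτ = 1.1258 × 119 = 134.0 s.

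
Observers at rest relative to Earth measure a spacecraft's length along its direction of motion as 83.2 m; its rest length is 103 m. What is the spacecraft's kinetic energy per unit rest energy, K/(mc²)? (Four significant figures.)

0.2380

γ = L₀/L = 103/83.2 = 1.23798.
Since K = (γ−1)mc², K/(mc²) = 1.23798 − 1 = 0.2380.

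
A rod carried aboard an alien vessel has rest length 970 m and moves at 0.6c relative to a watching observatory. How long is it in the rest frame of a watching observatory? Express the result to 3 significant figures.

β² = 0.36, so γ = 1/√0.64 = 1.25.
Length contraction: L = L₀/γ = 970/1.25 = 776 m.

776 m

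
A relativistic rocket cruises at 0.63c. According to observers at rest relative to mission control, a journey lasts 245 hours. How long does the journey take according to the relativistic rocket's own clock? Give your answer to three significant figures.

190 hours

With β = 0.63, γ = 1/√(1 − 0.63²) = 1/√0.6031 = 1.2877.
The moving clock records proper time: Δτ = Δt/γ = 245/1.2877 = 190 hours.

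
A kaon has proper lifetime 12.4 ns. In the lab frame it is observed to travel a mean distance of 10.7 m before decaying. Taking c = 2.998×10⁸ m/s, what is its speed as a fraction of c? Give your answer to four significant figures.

Lab distance = (lab lifetime)·v = γτ·βc, so βγ = d/(cτ) = 10.70/(2.998×10⁸ × 1.240×10^-8) = 2.8783.
With βγ = 2.8783: γ² = 1 + (βγ)² = 9.28461, and β = (βγ)/γ = 2.8783/3.04707 = 0.9446.

0.9446c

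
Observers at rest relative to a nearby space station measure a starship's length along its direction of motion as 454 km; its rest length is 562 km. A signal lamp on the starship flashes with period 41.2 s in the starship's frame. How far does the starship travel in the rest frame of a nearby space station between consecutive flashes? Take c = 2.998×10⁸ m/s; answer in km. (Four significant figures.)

9.012×10^6 km

From L = L₀/γ: γ = 562/454 = 1.23789.
β = √(1 − 1/γ²) = 0.58942. Lab-frame period = γτ = 1.23789×41.2 s = 51.001 s. Distance = βc × γτ = 0.58942 × 2.998×10⁸ m/s × 51.001 s = 9.0123×10^9 m = 9.012×10^6 km.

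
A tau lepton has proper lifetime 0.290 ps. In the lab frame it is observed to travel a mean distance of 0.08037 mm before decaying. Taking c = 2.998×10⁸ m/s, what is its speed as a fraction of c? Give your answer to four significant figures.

d = βγcτ ⇒ βγ = d/(cτ) = 8.037×10^-5 m / (8.6942×10^-5 m) = 0.92441.
β = (βγ)/√(1+(βγ)²) = 0.92441/√1.854534 = 0.6788.

0.6788c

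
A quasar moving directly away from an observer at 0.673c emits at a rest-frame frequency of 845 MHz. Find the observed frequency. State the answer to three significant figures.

Relativistic Doppler (source moving away): f_obs = f_src · √((1−β)/(1+β)).
With β = 0.673: factor = √(0.327/1.673) = 0.44211.
f_obs = 845 × 0.44211 = 374 MHz.

374 MHz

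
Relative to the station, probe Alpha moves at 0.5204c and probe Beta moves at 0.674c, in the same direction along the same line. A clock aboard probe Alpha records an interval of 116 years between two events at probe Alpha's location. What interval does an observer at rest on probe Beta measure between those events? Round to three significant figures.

119 years

The velocity of probe Alpha relative to probe Beta is (0.5204 − 0.674)c / (1 − 0.5204×0.674) = −0.23658c; relative speed 0.23658c.
At |u| = 0.23658c, γ = (1 − 0.0559701)^(−1/2) = 1.0292.
The clock on probe Alpha records proper time, so probe Beta measures Δt = γΔτ = 1.0292 × 116 = 119 years.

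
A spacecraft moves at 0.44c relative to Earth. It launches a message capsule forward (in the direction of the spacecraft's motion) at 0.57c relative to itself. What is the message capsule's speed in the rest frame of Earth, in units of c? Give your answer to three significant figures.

Relativistic velocity addition: u = (u' + v)/(1 + u'v/c²), with u' = 0.57c and v = 0.44c.
Numerator: 0.57 + 0.44 = 1.01. Denominator: 1 + (0.57)(0.44) = 1.2508.
u = 1.01/1.2508 = 0.80748, so the speed is 0.807c.

0.807c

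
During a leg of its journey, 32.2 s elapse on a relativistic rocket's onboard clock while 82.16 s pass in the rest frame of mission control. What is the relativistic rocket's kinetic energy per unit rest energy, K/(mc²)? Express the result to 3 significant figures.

From Δt = γΔτ: γ = 82.16/32.2 = 2.55155.
K/(mc²) = γ − 1 = 2.55155 − 1 = 1.55.

1.55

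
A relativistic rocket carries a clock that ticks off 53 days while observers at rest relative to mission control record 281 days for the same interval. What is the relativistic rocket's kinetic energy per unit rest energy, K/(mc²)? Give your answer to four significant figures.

The time-dilation ratio gives γ = 281/53 = 5.30189.
K/(mc²) = γ − 1 = 5.30189 − 1 = 4.302.

4.302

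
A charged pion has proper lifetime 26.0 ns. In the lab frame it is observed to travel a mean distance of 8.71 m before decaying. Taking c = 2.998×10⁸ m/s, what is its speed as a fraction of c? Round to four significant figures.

0.7452c

Lab distance = (lab lifetime)·v = γτ·βc, so βγ = d/(cτ) = 8.710/(2.998×10⁸ × 2.600×10^-8) = 1.1174.
With βγ = 1.1174: γ² = 1 + (βγ)² = 2.24858, and β = (βγ)/γ = 1.1174/1.49953 = 0.7452.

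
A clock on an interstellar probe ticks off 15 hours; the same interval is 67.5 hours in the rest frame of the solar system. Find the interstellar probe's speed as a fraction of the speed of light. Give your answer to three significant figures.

γ = Δt/Δτ = 67.5/15 = 4.5.
β = √(1 − 1/γ²) = √(1 − 0.0493827) = √0.9506173 = 0.975.

0.975c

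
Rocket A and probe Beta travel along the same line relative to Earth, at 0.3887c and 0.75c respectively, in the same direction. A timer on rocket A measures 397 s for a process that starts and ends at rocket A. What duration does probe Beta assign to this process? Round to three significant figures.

Transform rocket A's velocity into probe Beta's frame: (0.3887 − 0.75)/(1 − 0.3887·0.75) = −0.3613/0.708475, so the relative speed is 0.50997c.
At |u| = 0.50997c, γ = (1 − 0.260069)^(−1/2) = 1.1625.
The clock on rocket A records proper time, so probe Beta measures Δt = γΔτ = 1.1625 × 397 = 462 s.

462 s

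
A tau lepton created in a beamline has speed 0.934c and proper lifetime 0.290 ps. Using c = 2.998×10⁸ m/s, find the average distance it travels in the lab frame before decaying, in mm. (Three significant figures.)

γ = 1/√(1 − β²) = 1/√(1 − 0.872356) = 1/√0.127644 = 1/0.357273 = 2.799.
Lab-frame lifetime: Δt = γτ = 2.799 × 0.290 ps = 0.81171 ps.
Distance: d = vΔt = 0.934 × 2.998×10⁸ m/s × 8.1171×10^-13 s = 2.27×10^-4 m = 0.227 mm.

0.227 mm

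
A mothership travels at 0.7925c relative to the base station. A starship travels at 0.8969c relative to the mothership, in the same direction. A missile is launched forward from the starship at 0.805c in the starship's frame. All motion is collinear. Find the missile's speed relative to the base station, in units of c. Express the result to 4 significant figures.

0.9986c

Apply u = (u'+v)/(1+u'v) twice. Missile in the mothership frame: (0.805+0.8969)/(1+0.805·0.8969) = 1.7019/1.7220045 = 0.98832c.
That velocity, transformed to the rest frame of the base station: (0.98832+0.7925)/(1+0.98832·0.7925) = 1.78082/1.7832436 = 0.99864c.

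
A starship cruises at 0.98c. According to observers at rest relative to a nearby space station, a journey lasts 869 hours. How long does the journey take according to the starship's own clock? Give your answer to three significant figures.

γ = 1/√(1 − β²) = 1/√(1 − 0.9604) = 1/√0.0396 = 1/0.198997 = 5.0252.
The starship's clock runs slow as seen from a nearby space station, so Δτ = Δt/γ = 869/5.0252 = 173 hours.

173 hours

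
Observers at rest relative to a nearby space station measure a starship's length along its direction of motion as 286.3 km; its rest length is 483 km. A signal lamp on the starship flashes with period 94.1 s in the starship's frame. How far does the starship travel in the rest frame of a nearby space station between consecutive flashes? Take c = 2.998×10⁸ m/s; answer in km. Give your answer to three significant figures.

γ = L₀/L = 483/286.3 = 1.68704.
β = √(1 − 1/γ²) = 0.80538. Lab-frame period = γτ = 1.68704×94.1 s = 158.75 s. Distance = βc × γτ = 0.80538 × 2.998×10⁸ m/s × 158.75 s = 3.8331×10^10 m = 3.83×10^7 km.

3.83×10^7 km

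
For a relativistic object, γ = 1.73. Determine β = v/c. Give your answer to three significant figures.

0.816

β = √(1 − 1/γ²) = √(1 − 1/2.9929) = √0.665876 = 0.816.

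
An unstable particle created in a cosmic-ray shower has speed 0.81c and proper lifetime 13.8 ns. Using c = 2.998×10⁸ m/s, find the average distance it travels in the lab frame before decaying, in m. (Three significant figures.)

5.71 m

β² = 0.6561, so γ = 1/√0.3439 = 1.7052.
Lab-frame lifetime: Δt = γτ = 1.7052 × 13.8 ns = 23.532 ns.
Distance: d = vΔt = 0.81 × 2.998×10⁸ m/s × 2.3532×10^-8 s = 5.71 m.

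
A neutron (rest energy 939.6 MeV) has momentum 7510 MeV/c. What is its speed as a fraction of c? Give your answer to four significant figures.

0.9923c

βγ = pc/(mc²) = 7510/939.6 = 7.9928.
Since γ² = 1 + (βγ)² = 64.8849, γ = √64.8849 = 8.05512, and β = (βγ)/γ = 7.9928/8.05512 = 0.9923.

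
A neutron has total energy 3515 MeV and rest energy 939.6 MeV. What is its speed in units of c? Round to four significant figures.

0.9636c

Total energy E = γmc² gives γ = 3515/939.6 = 3.741.
Hence β = √(1 − 1/γ²) = √(1 − 0.0714537) = √0.9285463 = 0.9636.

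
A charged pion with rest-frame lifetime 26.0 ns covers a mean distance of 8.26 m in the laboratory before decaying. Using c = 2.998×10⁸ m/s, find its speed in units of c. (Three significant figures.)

0.727c

Lab distance = (lab lifetime)·v = γτ·βc, so βγ = d/(cτ) = 8.260/(2.998×10⁸ × 2.600×10^-8) = 1.0597.
With βγ = 1.0597: γ² = 1 + (βγ)² = 2.12296, and β = (βγ)/γ = 1.0597/1.45704 = 0.727.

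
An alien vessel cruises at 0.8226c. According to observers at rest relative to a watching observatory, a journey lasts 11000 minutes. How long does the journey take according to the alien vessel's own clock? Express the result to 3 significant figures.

β² = 0.67667076, so γ = 1/√0.32332924 = 1.7586.
The alien vessel's clock runs slow as seen from a watching observatory, so Δτ = Δt/γ = 11000/1.7586 = 6250 minutes.

6250 minutes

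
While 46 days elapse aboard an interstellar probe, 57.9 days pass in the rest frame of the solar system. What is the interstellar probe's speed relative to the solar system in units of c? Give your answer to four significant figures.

0.6073c

γ = Δt/Δτ = 57.9/46 = 1.2587.
β = √(1 − 1/γ²) = √(1 − 0.631183) = √0.368817 = 0.6073.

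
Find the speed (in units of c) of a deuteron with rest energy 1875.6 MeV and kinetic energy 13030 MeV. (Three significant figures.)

0.992c

γ = 1 + K/(mc²) = 1 + 13030/1875.6 = 7.9471.
β = √(1 − 1/γ²) = √(1 − 0.0158337) = √0.9841663 = 0.992.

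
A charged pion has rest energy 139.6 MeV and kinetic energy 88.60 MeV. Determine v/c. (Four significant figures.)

K = (γ−1)mc², so γ = 1 + 88.60/139.6 = 1.6347.
Then v/c = √(1 − γ⁻²) = √(1 − 0.374217) = √0.625783 = 0.7911.

0.7911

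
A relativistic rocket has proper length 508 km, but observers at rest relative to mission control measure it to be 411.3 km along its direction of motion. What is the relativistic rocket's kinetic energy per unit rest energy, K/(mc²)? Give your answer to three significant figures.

0.235

γ = L₀/L = 508/411.3 = 1.23511.
Since K = (γ−1)mc², K/(mc²) = 1.23511 − 1 = 0.235.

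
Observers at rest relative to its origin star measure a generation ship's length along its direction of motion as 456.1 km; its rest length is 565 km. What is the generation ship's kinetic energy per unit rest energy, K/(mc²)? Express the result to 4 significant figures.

0.2388

Length contraction gives γ = L₀/L = 565/456.1 = 1.23876.
K/(mc²) = γ − 1 = 1.23876 − 1 = 0.2388.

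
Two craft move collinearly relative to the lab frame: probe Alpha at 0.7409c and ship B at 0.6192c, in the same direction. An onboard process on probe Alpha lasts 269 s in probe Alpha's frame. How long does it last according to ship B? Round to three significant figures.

The velocity of probe Alpha relative to ship B is (0.7409 − 0.6192)c / (1 − 0.7409×0.6192) = 0.22486c; relative speed 0.22486c.
At |u| = 0.22486c, γ = (1 − 0.050562)^(−1/2) = 1.0263.
Probe Alpha's interval is proper; time dilation gives Δt_B = γΔτ = 1.0263 × 269 s = 276 s.

276 s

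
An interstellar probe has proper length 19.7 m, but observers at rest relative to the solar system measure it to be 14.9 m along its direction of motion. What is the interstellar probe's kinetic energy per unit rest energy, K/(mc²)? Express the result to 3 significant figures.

0.322

γ = L₀/L = 19.7/14.9 = 1.32215.
K/(mc²) = γ − 1 = 1.32215 − 1 = 0.322.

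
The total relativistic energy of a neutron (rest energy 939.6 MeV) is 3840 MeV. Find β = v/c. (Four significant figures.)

0.9696

Total energy E = γmc² gives γ = 3840/939.6 = 4.0868.
Hence β = √(1 − 1/γ²) = √(1 − 0.0598733) = √0.9401267 = 0.9696.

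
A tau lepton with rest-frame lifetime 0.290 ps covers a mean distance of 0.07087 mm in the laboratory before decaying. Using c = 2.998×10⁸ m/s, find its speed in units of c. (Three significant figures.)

Lab distance = (lab lifetime)·v = γτ·βc, so βγ = d/(cτ) = 7.087×10^-5/(2.998×10⁸ × 2.900×10^-13) = 0.81514.
With βγ = 0.81514: γ² = 1 + (βγ)² = 1.664453, and β = (βγ)/γ = 0.81514/1.29014 = 0.632.

0.632c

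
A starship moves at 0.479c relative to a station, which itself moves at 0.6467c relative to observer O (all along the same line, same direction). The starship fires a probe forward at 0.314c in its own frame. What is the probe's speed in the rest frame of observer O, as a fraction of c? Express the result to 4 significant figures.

Apply u = (u'+v)/(1+u'v) twice. Probe in the station frame: (0.314+0.479)/(1+0.314·0.479) = 0.793/1.150406 = 0.68932c.
That velocity, transformed to the rest frame of observer O: (0.68932+0.6467)/(1+0.68932·0.6467) = 1.33602/1.445783244 = 0.92408c.

0.9241c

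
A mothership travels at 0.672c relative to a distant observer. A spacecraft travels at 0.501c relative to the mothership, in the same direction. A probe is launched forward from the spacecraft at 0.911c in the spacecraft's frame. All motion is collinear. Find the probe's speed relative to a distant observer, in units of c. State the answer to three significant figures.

Compose velocities in two stages. Stage 1 (into S'): u₁ = (0.911+0.501)/(1+0.911×0.501) = 0.96951.
Stage 2 (into S): u = (0.96951+0.672)/(1+0.96951×0.672) = 0.99394, so the speed is 0.994c.

0.994c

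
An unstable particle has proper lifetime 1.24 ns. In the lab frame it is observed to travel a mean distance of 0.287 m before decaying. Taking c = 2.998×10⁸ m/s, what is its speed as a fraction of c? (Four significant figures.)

0.6111c

Lab distance = (lab lifetime)·v = γτ·βc, so βγ = d/(cτ) = 0.2870/(2.998×10⁸ × 1.240×10^-9) = 0.77202.
With βγ = 0.77202: γ² = 1 + (βγ)² = 1.596015, and β = (βγ)/γ = 0.77202/1.26333 = 0.6111.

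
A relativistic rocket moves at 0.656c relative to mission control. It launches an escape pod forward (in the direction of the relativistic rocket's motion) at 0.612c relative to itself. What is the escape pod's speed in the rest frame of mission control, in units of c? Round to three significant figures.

Relativistic velocity addition: u = (u' + v)/(1 + u'v/c²), with u' = 0.612c and v = 0.656c.
Numerator: 0.612 + 0.656 = 1.268. Denominator: 1 + (0.612)(0.656) = 1.401472.
u = 1.268/1.401472 = 0.90476, so the speed is 0.905c.

0.905c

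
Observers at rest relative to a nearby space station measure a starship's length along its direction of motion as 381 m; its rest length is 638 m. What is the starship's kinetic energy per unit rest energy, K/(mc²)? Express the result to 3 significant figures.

From L = L₀/γ: γ = 638/381 = 1.67454.
K/(mc²) = γ − 1 = 1.67454 − 1 = 0.675.

0.675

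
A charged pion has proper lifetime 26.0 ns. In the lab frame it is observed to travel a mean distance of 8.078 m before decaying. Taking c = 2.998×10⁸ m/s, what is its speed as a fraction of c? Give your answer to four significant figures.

d = βγcτ ⇒ βγ = d/(cτ) = 8.078 m / (7.7948 m) = 1.0363.
β = (βγ)/√(1+(βγ)²) = 1.0363/√2.07392 = 0.7196.

0.7196c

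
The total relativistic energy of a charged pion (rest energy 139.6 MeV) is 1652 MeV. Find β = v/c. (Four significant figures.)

0.9964

γ = E/(mc²) = 1652/139.6 = 11.834.
β = √(1 − 1/γ²) = √(1 − 0.00714064) = √0.99285936 = 0.9964.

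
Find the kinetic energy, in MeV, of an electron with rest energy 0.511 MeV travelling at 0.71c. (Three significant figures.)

0.215 MeV

Lorentz factor: γ = (1 − 0.5041)^(−1/2) = 1.42005.
Kinetic energy: K = (γ − 1)mc² = (1.42005 − 1) × 0.511 MeV = 0.42005 × 0.511 = 0.215 MeV.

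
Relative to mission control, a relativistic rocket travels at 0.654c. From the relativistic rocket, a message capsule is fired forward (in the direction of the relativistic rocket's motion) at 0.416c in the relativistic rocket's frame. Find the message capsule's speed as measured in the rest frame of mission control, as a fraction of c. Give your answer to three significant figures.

0.841c

Relativistic velocity addition: u = (u' + v)/(1 + u'v/c²), with u' = 0.416c and v = 0.654c.
Numerator: 0.416 + 0.654 = 1.07. Denominator: 1 + (0.416)(0.654) = 1.272064.
u = 1.07/1.272064 = 0.84115, so the speed is 0.841c.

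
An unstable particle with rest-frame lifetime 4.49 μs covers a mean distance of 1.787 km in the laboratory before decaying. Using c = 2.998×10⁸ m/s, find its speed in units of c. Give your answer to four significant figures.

0.7987c

Lab distance = (lab lifetime)·v = γτ·βc, so βγ = d/(cτ) = 1787/(2.998×10⁸ × 4.490×10^-6) = 1.3275.
With βγ = 1.3275: γ² = 1 + (βγ)² = 2.76226, and β = (βγ)/γ = 1.3275/1.662 = 0.7987.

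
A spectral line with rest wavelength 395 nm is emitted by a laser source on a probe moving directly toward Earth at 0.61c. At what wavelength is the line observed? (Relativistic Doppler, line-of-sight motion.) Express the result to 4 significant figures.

194.4 nm

Relativistic Doppler for wavelength: λ_obs = λ_src · √((1−β)/(1+β)).
With β = 0.61: factor = √(0.39/1.61) = 0.49217.
λ_obs = 395 × 0.49217 = 194.4 nm.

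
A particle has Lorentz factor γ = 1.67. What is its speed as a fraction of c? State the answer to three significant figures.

0.801c

β = √(1 − 1/γ²) = √(1 − 1/2.7889) = √0.641436 = 0.801.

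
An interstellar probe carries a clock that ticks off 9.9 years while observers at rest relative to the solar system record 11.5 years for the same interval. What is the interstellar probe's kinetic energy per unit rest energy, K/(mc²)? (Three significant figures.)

γ = Δt/Δτ = 11.5/9.9 = 1.16162.
Since K = (γ−1)mc², K/(mc²) = 1.16162 − 1 = 0.162.

0.162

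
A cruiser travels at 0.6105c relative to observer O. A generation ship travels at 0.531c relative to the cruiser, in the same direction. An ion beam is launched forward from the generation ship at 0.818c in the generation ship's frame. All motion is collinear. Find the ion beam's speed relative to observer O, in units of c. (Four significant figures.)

Compose velocities in two stages. Stage 1 (into S'): u₁ = (0.818+0.531)/(1+0.818×0.531) = 0.94049.
Stage 2 (into S): u = (0.94049+0.6105)/(1+0.94049×0.6105) = 0.98528, so the speed is 0.9853c.

0.9853c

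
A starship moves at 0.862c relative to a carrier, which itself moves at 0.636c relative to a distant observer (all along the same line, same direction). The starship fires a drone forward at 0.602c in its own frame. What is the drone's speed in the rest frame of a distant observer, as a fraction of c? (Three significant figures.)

Compose velocities in two stages. Stage 1 (into S'): u₁ = (0.602+0.862)/(1+0.602×0.862) = 0.96384.
Stage 2 (into S): u = (0.96384+0.636)/(1+0.96384×0.636) = 0.99184, so the speed is 0.992c.

0.992c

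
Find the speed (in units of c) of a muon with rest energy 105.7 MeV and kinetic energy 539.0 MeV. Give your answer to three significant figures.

0.986c

γ = 1 + K/(mc²) = 1 + 539.0/105.7 = 6.0993.
β = √(1 − 1/γ²) = √(1 − 0.0268807) = √0.9731193 = 0.986.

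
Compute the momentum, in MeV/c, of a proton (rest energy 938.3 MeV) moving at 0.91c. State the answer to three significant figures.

β² = 0.8281, so γ = 1/√0.1719 = 2.4119.
Momentum: p = γβ·mc = 2.4119 × 0.91 × 938.3 MeV/c = 2060 MeV/c.

2060 MeV/c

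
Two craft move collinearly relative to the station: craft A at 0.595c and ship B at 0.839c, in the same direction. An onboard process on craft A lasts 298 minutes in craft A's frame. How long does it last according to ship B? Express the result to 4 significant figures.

341.2 minutes

Speed of craft A in ship B's frame: u = (v_A − v_B)/(1 − v_A v_B/c²) = (0.595 − 0.839)/(1 − 0.595×0.839) = −0.244/0.500795 = −0.48723; |u| = 0.48723c.
At |u| = 0.48723c, γ = (1 − 0.237393)^(−1/2) = 1.1451.
The clock on craft A records proper time, so ship B measures Δt = γΔτ = 1.1451 × 298 = 341.2 minutes.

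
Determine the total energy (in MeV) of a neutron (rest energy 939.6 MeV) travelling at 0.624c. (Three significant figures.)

1200 MeV

Lorentz factor: γ = (1 − 0.389376)^(−1/2) = 1.2797.
Total energy: E = γmc² = 1.2797 × 939.6 MeV = 1200 MeV.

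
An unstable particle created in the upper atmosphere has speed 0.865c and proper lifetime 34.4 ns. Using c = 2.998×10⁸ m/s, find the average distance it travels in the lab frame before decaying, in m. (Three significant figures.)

17.8 m

With β = 0.865, γ = 1/√(1 − 0.865²) = 1/√0.251775 = 1.9929.
Lab-frame lifetime: Δt = γτ = 1.9929 × 34.4 ns = 68.556 ns.
Distance: d = vΔt = 0.865 × 2.998×10⁸ m/s × 6.8556×10^-8 s = 17.8 m.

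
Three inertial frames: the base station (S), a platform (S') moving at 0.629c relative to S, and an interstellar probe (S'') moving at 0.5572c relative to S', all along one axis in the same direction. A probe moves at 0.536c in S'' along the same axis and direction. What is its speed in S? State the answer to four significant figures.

0.9616c

First combine the probe and interstellar probe (S''→S'): u₁ = (0.536 + 0.5572)/(1 + 0.536×0.5572) = 1.0932/1.2986592 = 0.84179.
Then combine with the platform (S'→S): u = (0.84179 + 0.629)/(1 + 0.84179×0.629) = 1.47079/1.52948591 = 0.96162.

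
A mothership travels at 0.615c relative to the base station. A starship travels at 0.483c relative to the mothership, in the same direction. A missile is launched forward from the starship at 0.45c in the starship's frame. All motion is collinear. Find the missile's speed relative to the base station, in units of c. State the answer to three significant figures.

Compose velocities in two stages. Stage 1 (into S'): u₁ = (0.45+0.483)/(1+0.45×0.483) = 0.76642.
Stage 2 (into S): u = (0.76642+0.615)/(1+0.76642×0.615) = 0.93888, so the speed is 0.939c.

0.939c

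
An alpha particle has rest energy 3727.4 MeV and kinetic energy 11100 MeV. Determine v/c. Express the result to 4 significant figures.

0.9679

K = (γ−1)mc², so γ = 1 + 11100/3727.4 = 3.9779.
Then v/c = √(1 − γ⁻²) = √(1 − 0.0631964) = √0.9368036 = 0.9679.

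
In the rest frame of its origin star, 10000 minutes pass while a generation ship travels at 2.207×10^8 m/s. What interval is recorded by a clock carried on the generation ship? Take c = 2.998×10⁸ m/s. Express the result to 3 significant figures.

β = v/c = (2.207×10^8 m/s)/(2.998×10⁸ m/s) = 0.736157.
β² = 0.5419271, so γ = 1/√0.4580729 = 1.4775.
The generation ship's clock runs slow as seen from its origin star, so Δτ = Δt/γ = 10000/1.4775 = 6770 minutes.

6770 minutes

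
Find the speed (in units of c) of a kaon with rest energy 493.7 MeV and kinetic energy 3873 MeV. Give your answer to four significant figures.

0.9936c

γ = 1 + K/(mc²) = 1 + 3873/493.7 = 8.8448.
β = √(1 − 1/γ²) = √(1 − 0.0127827) = √0.9872173 = 0.9936.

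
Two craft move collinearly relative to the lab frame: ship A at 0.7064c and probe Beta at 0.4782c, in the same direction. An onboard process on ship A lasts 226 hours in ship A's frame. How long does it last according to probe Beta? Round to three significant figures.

Transform ship A's velocity into probe Beta's frame: (0.7064 − 0.4782)/(1 − 0.7064·0.4782) = 0.2282/0.66219952, so the relative speed is 0.34461c.
At |u| = 0.34461c, γ = (1 − 0.118756)^(−1/2) = 1.0653.
Ship A's interval is proper; time dilation gives Δt_B = γΔτ = 1.0653 × 226 hours = 241 hours.

241 hours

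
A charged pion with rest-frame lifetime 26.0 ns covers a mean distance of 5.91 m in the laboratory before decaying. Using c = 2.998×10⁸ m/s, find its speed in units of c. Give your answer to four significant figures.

Let x = d/(cτ) = 5.910 m / (2.998×10⁸ m/s × 2.600×10^-8 s) = 0.7582. Since d = βγcτ, x = βγ = β/√(1−β²).
Solving: β² = x²/(1+x²) = 0.574867/1.574867 = 0.365026, so β = 0.6042.

0.6042c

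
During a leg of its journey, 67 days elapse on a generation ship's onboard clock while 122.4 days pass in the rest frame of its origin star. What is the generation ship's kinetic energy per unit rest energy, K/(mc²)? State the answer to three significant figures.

The time-dilation ratio gives γ = 122.4/67 = 1.82687.
K/(mc²) = γ − 1 = 1.82687 − 1 = 0.827.

0.827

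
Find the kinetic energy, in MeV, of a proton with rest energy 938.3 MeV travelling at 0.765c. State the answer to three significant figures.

519 MeV

Lorentz factor: γ = (1 − 0.585225)^(−1/2) = 1.55272.
Kinetic energy: K = (γ − 1)mc² = (1.55272 − 1) × 938.3 MeV = 0.55272 × 938.3 = 519 MeV.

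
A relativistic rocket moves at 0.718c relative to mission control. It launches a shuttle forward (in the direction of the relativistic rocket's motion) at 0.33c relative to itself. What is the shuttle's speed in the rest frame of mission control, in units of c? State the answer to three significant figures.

0.847c

Relativistic velocity addition: u = (u' + v)/(1 + u'v/c²), with u' = 0.33c and v = 0.718c.
Numerator: 0.33 + 0.718 = 1.048. Denominator: 1 + (0.33)(0.718) = 1.23694.
u = 1.048/1.23694 = 0.84725, so the speed is 0.847c.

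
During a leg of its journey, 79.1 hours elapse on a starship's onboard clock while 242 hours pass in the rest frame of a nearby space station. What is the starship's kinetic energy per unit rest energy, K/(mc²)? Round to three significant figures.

2.06

From Δt = γΔτ: γ = 242/79.1 = 3.05942.
K/(mc²) = γ − 1 = 3.05942 − 1 = 2.06.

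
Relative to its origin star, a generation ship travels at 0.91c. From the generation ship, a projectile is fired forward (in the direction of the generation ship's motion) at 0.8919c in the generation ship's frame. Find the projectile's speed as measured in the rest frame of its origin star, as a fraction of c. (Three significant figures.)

Relativistic velocity addition: u = (u' + v)/(1 + u'v/c²), with u' = 0.8919c and v = 0.91c.
Numerator: 0.8919 + 0.91 = 1.8019. Denominator: 1 + (0.8919)(0.91) = 1.811629.
u = 1.8019/1.811629 = 0.99463, so the speed is 0.995c.

0.995c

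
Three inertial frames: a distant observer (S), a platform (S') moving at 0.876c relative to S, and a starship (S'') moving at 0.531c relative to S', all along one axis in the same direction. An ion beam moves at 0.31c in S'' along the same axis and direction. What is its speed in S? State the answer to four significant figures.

0.9789c

Compose velocities in two stages. Stage 1 (into S'): u₁ = (0.31+0.531)/(1+0.31×0.531) = 0.72213.
Stage 2 (into S): u = (0.72213+0.876)/(1+0.72213×0.876) = 0.97889, so the speed is 0.9789c.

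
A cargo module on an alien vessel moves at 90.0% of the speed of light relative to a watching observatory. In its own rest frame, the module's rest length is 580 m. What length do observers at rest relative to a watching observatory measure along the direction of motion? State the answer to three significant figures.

253 m

γ = 1/√(1 − β²) = 1/√(1 − 0.81) = 1/√0.19 = 1/0.43589 = 2.2942.
Along the direction of motion the measured length is L₀/γ = 580/2.2942 = 253 m.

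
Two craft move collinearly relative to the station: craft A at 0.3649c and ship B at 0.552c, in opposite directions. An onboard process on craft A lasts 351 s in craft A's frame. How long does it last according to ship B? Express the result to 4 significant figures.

Transform craft A's velocity into ship B's frame: (0.3649 + 0.552)/(1 + 0.3649·0.552) = 0.9169/1.2014248, so the relative speed is 0.76318c.
At |u| = 0.76318c, γ = (1 − 0.582444)^(−1/2) = 1.5475.
The clock on craft A records proper time, so ship B measures Δt = γΔτ = 1.5475 × 351 = 543.2 s.

543.2 s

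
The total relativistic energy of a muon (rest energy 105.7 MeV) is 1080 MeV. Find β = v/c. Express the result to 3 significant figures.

0.995

γ = E/(mc²) = 1080/105.7 = 10.218.
β = √(1 − 1/γ²) = √(1 − 0.00957785) = √0.99042215 = 0.995.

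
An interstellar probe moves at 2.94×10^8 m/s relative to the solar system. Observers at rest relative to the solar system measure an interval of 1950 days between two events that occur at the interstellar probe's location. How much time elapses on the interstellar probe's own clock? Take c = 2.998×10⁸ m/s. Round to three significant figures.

382 days

β = v/c = (2.94×10^8 m/s)/(2.998×10⁸ m/s) = 0.980654.
With β = 0.980654, γ = 1/√(1 − 0.980654²) = 1/√0.03831773 = 5.1086.
The interstellar probe's clock runs slow as seen from the solar system, so Δτ = Δt/γ = 1950/5.1086 = 382 days.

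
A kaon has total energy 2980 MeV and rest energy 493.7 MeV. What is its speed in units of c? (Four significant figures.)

Total energy E = γmc² gives γ = 2980/493.7 = 6.0361.
Hence β = √(1 − 1/γ²) = √(1 − 0.0274465) = √0.9725535 = 0.9862.

0.9862c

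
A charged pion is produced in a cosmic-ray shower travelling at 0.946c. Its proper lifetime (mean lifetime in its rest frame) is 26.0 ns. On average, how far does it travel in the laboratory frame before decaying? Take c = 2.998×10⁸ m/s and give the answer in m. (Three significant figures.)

β² = 0.894916, so γ = 1/√0.105084 = 3.0848.
Lab-frame lifetime: Δt = γτ = 3.0848 × 26.0 ns = 80.205 ns.
Distance: d = vΔt = 0.946 × 2.998×10⁸ m/s × 8.0205×10^-8 s = 22.7 m.

22.7 m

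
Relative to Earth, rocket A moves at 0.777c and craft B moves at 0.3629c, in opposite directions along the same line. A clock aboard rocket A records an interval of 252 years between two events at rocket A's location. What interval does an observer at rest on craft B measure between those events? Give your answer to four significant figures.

550.7 years

Transform rocket A's velocity into craft B's frame: (0.777 + 0.3629)/(1 + 0.777·0.3629) = 1.1399/1.2819733, so the relative speed is 0.88918c.
γ for this relative speed: γ = 1/√(1 − 0.790641) = 2.1855.
Rocket A's interval is proper; time dilation gives Δt_B = γΔτ = 2.1855 × 252 years = 550.7 years.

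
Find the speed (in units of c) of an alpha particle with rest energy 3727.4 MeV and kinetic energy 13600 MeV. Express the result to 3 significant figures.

γ = 1 + K/(mc²) = 1 + 13600/3727.4 = 4.6487.
β = √(1 − 1/γ²) = √(1 − 0.046274) = √0.953726 = 0.977.

0.977c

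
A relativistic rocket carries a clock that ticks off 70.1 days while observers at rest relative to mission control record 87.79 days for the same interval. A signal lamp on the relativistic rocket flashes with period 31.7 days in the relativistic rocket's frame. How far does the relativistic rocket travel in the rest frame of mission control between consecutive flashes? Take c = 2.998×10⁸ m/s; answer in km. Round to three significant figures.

γ = Δt/Δτ = 87.79/70.1 = 1.25235.
β = √(1 − 1/γ²) = 0.602. Lab-frame period = γτ = 1.25235×31.7 days = 39.699 days. Distance = βc × γτ = 0.602 × 2.998×10⁸ m/s × 3429993.6 s = 6.1904×10^14 m = 6.19×10^11 km.

6.19×10^11 km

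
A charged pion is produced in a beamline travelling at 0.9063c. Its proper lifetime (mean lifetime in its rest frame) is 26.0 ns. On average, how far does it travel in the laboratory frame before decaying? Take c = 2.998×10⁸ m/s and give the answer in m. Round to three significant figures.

With β = 0.9063, γ = 1/√(1 − 0.9063²) = 1/√0.17862031 = 2.3661.
Lab-frame lifetime: Δt = γτ = 2.3661 × 26.0 ns = 61.519 ns.
Distance: d = vΔt = 0.9063 × 2.998×10⁸ m/s × 6.1519×10^-8 s = 16.7 m.

16.7 m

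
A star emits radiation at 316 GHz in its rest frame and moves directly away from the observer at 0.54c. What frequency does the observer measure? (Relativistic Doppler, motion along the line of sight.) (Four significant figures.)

172.7 GHz

Relativistic Doppler (source moving away): f_obs = f_src · √((1−β)/(1+β)).
With β = 0.54: factor = √(0.46/1.54) = 0.54654.
f_obs = 316 × 0.54654 = 172.7 GHz.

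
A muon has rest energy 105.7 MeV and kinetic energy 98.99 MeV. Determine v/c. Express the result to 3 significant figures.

γ = 1 + K/(mc²) = 1 + 98.99/105.7 = 1.9365.
β = √(1 − 1/γ²) = √(1 − 0.266664) = √0.733336 = 0.856.

0.856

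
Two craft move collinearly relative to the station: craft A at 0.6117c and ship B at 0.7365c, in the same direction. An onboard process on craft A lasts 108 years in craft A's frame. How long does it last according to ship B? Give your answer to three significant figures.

Transform craft A's velocity into ship B's frame: (0.6117 − 0.7365)/(1 − 0.6117·0.7365) = −0.1248/0.54948295, so the relative speed is 0.22712c.
γ for this relative speed: γ = 1/√(1 − 0.0515835) = 1.0268.
The clock on craft A records proper time, so ship B measures Δt = γΔτ = 1.0268 × 108 = 111 years.

111 years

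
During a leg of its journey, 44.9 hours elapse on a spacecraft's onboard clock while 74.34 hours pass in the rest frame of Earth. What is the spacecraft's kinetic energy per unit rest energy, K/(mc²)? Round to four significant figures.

From Δt = γΔτ: γ = 74.34/44.9 = 1.65568.
K/(mc²) = γ − 1 = 1.65568 − 1 = 0.6557.

0.6557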